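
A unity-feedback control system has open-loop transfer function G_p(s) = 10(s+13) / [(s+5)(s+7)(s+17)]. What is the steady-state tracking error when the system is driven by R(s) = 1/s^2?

infinity

System type = 0 (no poles at s=0).
K_v = lim_{s→0} s·G_p(s) = 0; the steady-state error to this ramp input grows without bound.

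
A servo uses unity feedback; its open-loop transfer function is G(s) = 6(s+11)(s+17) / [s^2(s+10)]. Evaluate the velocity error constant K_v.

K_v = lim_{s→0} s·G(s); with 2 poles at the origin the limit diverges, so K_v = ∞.

infinity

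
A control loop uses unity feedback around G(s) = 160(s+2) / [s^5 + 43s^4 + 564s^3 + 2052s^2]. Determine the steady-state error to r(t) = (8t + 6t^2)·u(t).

Factoring s^2 from the denominator leaves a polynomial with constant term 2052, so the system is type 2. By superposition:
  • 8t: tracked with zero error.
  • 6t^2: e_ss = 12/K_a with K_a=80/513 → 76.95.
Total e_ss = 76.95.

76.95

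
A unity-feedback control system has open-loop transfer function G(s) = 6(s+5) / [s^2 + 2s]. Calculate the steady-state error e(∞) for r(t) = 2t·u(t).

2/15

Factoring s from the denominator leaves a polynomial with constant term 2, so the system is type 1.
K_v = lim_{s→0} s·G(s) = 6·5 / 2 = 15.
e_ss = 2/K_v = 2/15.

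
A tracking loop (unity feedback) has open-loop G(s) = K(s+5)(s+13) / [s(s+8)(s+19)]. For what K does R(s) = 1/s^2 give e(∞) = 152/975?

15

One free integrator in G(s): this is a type 1 system.
K_v = lim_{s→0} s·G(s) = K·5·13 / (8·19) = (65/152)·K.
e_ss = 1/K_v = 152/975 ⇒ K_v = 975/152 ⇒ K = (975/152)/(65/152) = 15.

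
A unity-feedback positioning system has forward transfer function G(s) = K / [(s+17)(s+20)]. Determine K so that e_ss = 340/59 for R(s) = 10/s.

250

G(s) has no factors of s in the denominator, so the system is type 0.
K_p = lim_{s→0} G(s) = K / (17·20) = (1/340)·K.
e_ss = 10/(1 + K_p) = 340/59 ⇒ 1 + (1/340)·K = 59/34 ⇒ K = 250.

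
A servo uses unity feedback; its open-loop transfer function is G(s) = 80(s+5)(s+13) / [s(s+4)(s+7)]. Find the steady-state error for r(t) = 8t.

System type = 1 (one pole at s=0).
K_v = lim_{s→0} s·G(s) = 80·5·13 / (4·7) = 1300/7.
e_ss = 8/K_v = 8/(1300/7) = 14/325.

14/325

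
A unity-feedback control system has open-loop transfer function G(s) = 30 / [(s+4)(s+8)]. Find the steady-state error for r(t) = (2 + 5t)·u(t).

No free integrators in G(s): this is a type 0 system. Taking each input component in turn:
  • 2: e_ss = 2/(1+K_p) with K_p=0.9375 → 32/31.
  • 5t: a type-0 system cannot track it, e_ss → ∞.
The unbounded component dominates.

infinity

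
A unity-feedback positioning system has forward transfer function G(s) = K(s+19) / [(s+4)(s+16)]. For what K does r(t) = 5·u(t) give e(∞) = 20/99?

The open loop has no poles at the origin → type 0 system.
K_p = lim_{s→0} G(s) = K·19 / (4·16) = (19/64)·K.
e_ss = 5/(1 + K_p) = 20/99 ⇒ 1 + (19/64)·K = 24.75 ⇒ K = 80.

80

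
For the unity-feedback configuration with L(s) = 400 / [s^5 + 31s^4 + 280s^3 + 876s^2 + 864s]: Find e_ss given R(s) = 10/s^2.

Factoring s from the denominator leaves a polynomial with constant term 864, so the system is type 1.
K_v = lim_{s→0} s·L(s) = 400 / 864 = 25/54.
e_ss = 10/K_v = 10/(25/54) = 21.6.

21.6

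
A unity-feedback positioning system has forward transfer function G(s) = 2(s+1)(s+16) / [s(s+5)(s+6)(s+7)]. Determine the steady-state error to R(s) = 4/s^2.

26.25

System type = 1 (one pole at s=0).
K_v = lim_{s→0} s·G(s) = 2·1·16 / (5·6·7) = 16/105.
e_ss = 4/K_v = 4/(16/105) = 26.25.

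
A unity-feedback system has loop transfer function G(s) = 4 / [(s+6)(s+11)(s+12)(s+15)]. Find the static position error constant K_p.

1/2970

G(s) has no factors of s in the denominator, so the system is type 0.
K_p = lim_{s→0} G(s) = 4 / (6·11·12·15) = 1/2970.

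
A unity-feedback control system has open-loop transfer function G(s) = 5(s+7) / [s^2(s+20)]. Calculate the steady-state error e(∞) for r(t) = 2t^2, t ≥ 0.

Two free integrators in G(s): this is a type 2 system.
K_a = lim_{s→0} s^2·G(s) = 5·7 / (20) = 1.75.
r(t) = 2t^2 gives R(s) = 4/s^3.
e_ss = 4/K_a = 4/1.75 = 16/7.

16/7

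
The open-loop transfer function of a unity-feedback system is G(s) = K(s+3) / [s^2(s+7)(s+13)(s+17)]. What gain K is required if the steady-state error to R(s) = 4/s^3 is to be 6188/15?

System type = 2 (two poles at s=0).
K_a = lim_{s→0} s^2·G(s) = K·3 / (7·13·17) = (3/1547)·K.
e_ss = 4/K_a = 6188/15 ⇒ K_a = 15/1547 ⇒ K = (15/1547)/(3/1547) = 5.

5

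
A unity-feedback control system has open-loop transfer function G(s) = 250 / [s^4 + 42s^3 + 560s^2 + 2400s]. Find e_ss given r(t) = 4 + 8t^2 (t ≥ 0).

infinity

Factoring s from the denominator leaves a polynomial with constant term 2400, so the system is type 1. By superposition:
  • 4: tracked with zero error.
  • 8t^2: a type-1 system cannot track it, e_ss → ∞.
The unbounded component dominates.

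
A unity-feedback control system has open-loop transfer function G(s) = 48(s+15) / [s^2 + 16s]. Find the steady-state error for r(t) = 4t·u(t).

Factoring s from the denominator leaves a polynomial with constant term 16, so the system is type 1.
K_v = lim_{s→0} s·G(s) = 48·15 / 16 = 45.
e_ss = 4/K_v = 4/45.

4/45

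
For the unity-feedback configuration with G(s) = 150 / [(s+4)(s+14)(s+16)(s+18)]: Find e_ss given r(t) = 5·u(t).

G(s) has no factors of s in the denominator, so the system is type 0.
K_p = lim_{s→0} G(s) = 150 / (4·14·16·18) = 25/2688.
e_ss = 5/(1 + K_p) = 5/(2713/2688) = 13440/2713.

13440/2713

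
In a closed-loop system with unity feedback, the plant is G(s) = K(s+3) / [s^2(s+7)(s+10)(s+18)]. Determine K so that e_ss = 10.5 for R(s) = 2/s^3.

G(s) has two factors of s in the denominator, so the system is type 2.
K_a = lim_{s→0} s^2·G(s) = K·3 / (7·10·18) = (1/420)·K.
e_ss = 2/K_a = 10.5 ⇒ K_a = 4/21 ⇒ K = (4/21)/(1/420) = 80.

80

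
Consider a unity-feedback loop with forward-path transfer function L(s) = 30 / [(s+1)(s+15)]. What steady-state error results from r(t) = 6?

System type = 0 (no poles at s=0).
K_p = lim_{s→0} L(s) = 30 / (1·15) = 2.
e_ss = 6/(1 + K_p) = 6/3 = 2.

2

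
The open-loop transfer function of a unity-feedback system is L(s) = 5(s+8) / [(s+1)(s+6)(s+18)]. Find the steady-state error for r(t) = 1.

27/37

System type = 0 (no poles at s=0).
K_p = lim_{s→0} L(s) = 5·8 / (1·6·18) = 10/27.
e_ss = 1/(1 + K_p) = 1/(37/27) = 27/37.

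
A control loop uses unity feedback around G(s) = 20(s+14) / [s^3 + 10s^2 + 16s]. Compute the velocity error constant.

17.5

Factoring s from the denominator leaves a polynomial with constant term 16, so the system is type 1.
K_v = lim_{s→0} s·G(s) = 20·14 / 16 = 17.5.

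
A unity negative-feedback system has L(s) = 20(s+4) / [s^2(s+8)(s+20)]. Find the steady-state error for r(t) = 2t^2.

Two free integrators in L(s): this is a type 2 system.
K_a = lim_{s→0} s^2·L(s) = 20·4 / (8·20) = 0.5.
r(t) = 2t^2 gives R(s) = 4/s^3.
e_ss = 4/K_a = 4/0.5 = 8.

8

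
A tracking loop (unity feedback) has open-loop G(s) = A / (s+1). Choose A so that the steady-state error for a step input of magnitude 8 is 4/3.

5

The open loop has no poles at the origin → type 0 system.
K_p = lim_{s→0} G(s) = A / (1) = 1·A.
e_ss = 8/(1 + K_p) = 4/3 ⇒ 1 + 1·A = 6 ⇒ A = 5.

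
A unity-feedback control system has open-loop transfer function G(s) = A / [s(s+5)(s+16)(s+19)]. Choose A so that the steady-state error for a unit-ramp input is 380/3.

12

G(s) has one factor of s in the denominator, so the system is type 1.
K_v = lim_{s→0} s·G(s) = A / (5·16·19) = (1/1520)·A.
e_ss = 1/K_v = 380/3 ⇒ K_v = 3/380 ⇒ A = (3/380)/(1/1520) = 12.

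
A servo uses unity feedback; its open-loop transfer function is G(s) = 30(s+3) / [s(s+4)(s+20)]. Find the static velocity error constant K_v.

1.125

The open loop has one pole at the origin → type 1 system.
K_v = lim_{s→0} s·G(s) = 30·3 / (4·20) = 1.125.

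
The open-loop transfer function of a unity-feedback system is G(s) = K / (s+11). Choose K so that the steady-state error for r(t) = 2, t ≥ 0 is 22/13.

2

System type = 0 (no poles at s=0).
K_p = lim_{s→0} G(s) = K / (11) = (1/11)·K.
e_ss = 2/(1 + K_p) = 22/13 ⇒ 1 + (1/11)·K = 13/11 ⇒ K = 2.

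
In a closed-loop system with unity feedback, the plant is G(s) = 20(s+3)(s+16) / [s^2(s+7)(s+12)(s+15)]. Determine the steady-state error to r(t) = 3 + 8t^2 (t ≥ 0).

21

System type = 2 (two poles at s=0). Taking each input component in turn:
  • 3: tracked with zero error.
  • 8t^2: e_ss = 16/K_a with K_a=16/21 → 21.
Total e_ss = 21.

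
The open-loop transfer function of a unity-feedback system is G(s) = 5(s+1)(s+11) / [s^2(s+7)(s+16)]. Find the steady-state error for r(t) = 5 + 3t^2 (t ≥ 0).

The open loop has two poles at the origin → type 2 system. Treating each term separately:
  • 5: tracked with zero error.
  • 3t^2: e_ss = 6/K_a with K_a=55/112 → 672/55.
Total e_ss = 672/55.

672/55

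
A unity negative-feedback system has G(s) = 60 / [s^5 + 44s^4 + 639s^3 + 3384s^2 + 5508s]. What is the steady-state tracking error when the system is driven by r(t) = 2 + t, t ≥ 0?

Factoring s from the denominator leaves a polynomial with constant term 5508, so the system is type 1. Taking each input component in turn:
  • 2: tracked with zero error.
  • t: e_ss = 1/K_v with K_v=5/459 → 91.8.
Total e_ss = 91.8.

91.8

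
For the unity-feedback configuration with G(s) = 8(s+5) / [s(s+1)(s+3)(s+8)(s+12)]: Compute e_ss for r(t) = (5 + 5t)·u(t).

36

One free integrator in G(s): this is a type 1 system. By superposition:
  • 5: tracked with zero error.
  • 5t: e_ss = 5/K_v with K_v=5/36 → 36.
Total e_ss = 36.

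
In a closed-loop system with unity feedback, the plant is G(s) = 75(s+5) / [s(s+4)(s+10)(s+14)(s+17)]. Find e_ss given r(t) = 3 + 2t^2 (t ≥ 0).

System type = 1 (one pole at s=0). By superposition:
  • 3: tracked with zero error.
  • 2t^2: a type-1 system cannot track it, e_ss → ∞.
The unbounded component dominates.

infinity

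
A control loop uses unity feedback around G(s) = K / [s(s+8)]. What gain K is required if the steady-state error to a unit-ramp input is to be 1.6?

One free integrator in G(s): this is a type 1 system.
K_v = lim_{s→0} s·G(s) = K / (8) = 0.125·K.
e_ss = 1/K_v = 1.6 ⇒ K_v = 0.625 ⇒ K = 0.625/0.125 = 5.

5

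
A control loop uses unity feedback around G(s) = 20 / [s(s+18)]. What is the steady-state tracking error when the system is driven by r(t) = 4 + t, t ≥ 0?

G(s) has one factor of s in the denominator, so the system is type 1. Treating each term separately:
  • 4: tracked with zero error.
  • t: e_ss = 1/K_v with K_v=10/9 → 0.9.
Total e_ss = 0.9.

0.9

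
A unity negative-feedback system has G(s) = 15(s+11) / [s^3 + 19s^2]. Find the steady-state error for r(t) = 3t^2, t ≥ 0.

Lowest-order denominator term is 19s^2, so the open loop has 2 poles at the origin → type 2 system.
K_a = lim_{s→0} s^2·G(s) = 15·11 / 19 = 165/19.
r(t) = 3t^2 gives R(s) = 6/s^3.
e_ss = 6/K_a = 6/(165/19) = 38/55.

38/55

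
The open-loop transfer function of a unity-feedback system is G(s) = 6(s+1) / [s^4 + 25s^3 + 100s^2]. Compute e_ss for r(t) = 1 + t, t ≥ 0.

Lowest-order denominator term is 100s^2, so the open loop has 2 poles at the origin → type 2 system. Taking each input component in turn:
  • 1: tracked with zero error.
  • t: tracked with zero error.
Total e_ss = 0.

0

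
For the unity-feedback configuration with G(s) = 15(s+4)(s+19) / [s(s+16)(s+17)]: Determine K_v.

The open loop has one pole at the origin → type 1 system.
K_v = lim_{s→0} s·G(s) = 15·4·19 / (16·17) = 285/68.

285/68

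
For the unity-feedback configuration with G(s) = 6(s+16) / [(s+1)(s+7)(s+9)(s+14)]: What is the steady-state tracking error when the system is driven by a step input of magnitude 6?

No free integrators in G(s): this is a type 0 system.
K_p = lim_{s→0} G(s) = 6·16 / (1·7·9·14) = 16/147.
e_ss = 6/(1 + K_p) = 6/(163/147) = 882/163.

882/163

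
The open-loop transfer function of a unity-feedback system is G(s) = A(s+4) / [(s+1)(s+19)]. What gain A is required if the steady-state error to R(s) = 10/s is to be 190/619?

150

No free integrators in G(s): this is a type 0 system.
K_p = lim_{s→0} G(s) = A·4 / (1·19) = (4/19)·A.
e_ss = 10/(1 + K_p) = 190/619 ⇒ 1 + (4/19)·A = 619/19 ⇒ A = 150.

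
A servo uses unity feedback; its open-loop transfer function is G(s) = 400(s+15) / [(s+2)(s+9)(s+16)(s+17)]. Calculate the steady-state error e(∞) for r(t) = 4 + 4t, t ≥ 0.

infinity

No free integrators in G(s): this is a type 0 system. Treating each term separately:
  • 4: e_ss = 4/(1+K_p) with K_p=125/102 → 408/227.
  • 4t: a type-0 system cannot track it, e_ss → ∞.
The unbounded component dominates.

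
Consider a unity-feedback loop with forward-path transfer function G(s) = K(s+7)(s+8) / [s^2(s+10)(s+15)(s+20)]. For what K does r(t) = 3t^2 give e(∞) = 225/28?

System type = 2 (two poles at s=0).
K_a = lim_{s→0} s^2·G(s) = K·7·8 / (10·15·20) = (7/375)·K.
e_ss = 6/K_a = 225/28 ⇒ K_a = 56/75 ⇒ K = (56/75)/(7/375) = 40.

40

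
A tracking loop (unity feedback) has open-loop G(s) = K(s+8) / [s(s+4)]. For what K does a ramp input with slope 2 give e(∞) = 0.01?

100

One free integrator in G(s): this is a type 1 system.
K_v = lim_{s→0} s·G(s) = K·8 / (4) = 2·K.
e_ss = 2/K_v = 0.01 ⇒ K_v = 200 ⇒ K = 200/2 = 100.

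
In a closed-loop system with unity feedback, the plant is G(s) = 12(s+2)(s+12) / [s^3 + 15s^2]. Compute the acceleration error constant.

19.2

Lowest-order denominator term is 15s^2, so the open loop has 2 poles at the origin → type 2 system.
K_a = lim_{s→0} s^2·G(s) = 12·2·12 / 15 = 19.2.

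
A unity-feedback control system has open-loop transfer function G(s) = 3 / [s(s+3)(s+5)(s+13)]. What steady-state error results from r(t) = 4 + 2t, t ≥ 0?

System type = 1 (one pole at s=0). Treating each term separately:
  • 4: tracked with zero error.
  • 2t: e_ss = 2/K_v with K_v=1/65 → 130.
Total e_ss = 130.

130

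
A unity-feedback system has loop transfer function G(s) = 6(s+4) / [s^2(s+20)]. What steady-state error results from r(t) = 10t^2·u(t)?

50/3

G(s) has two factors of s in the denominator, so the system is type 2.
K_a = lim_{s→0} s^2·G(s) = 6·4 / (20) = 1.2.
r(t) = 10t^2 gives R(s) = 20/s^3.
e_ss = 20/K_a = 20/1.2 = 50/3.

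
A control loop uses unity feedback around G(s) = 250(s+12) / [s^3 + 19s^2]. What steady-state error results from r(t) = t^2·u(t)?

19/1500

Factoring s^2 from the denominator leaves a polynomial with constant term 19, so the system is type 2.
K_a = lim_{s→0} s^2·G(s) = 250·12 / 19 = 3000/19.
r(t) = t^2 gives R(s) = 2/s^3.
e_ss = 2/K_a = 2/(3000/19) = 19/1500.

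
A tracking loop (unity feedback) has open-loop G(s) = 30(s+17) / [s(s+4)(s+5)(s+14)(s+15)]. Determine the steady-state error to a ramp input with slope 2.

280/17

The open loop has one pole at the origin → type 1 system.
K_v = lim_{s→0} s·G(s) = 30·17 / (4·5·14·15) = 17/140.
e_ss = 2/K_v = 2/(17/140) = 280/17.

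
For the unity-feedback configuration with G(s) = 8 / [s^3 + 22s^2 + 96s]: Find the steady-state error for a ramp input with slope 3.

36

Lowest-order denominator term is 96s, so the open loop has 1 pole at the origin → type 1 system.
K_v = lim_{s→0} s·G(s) = 8 / 96 = 1/12.
e_ss = 3/K_v = 3/(1/12) = 36.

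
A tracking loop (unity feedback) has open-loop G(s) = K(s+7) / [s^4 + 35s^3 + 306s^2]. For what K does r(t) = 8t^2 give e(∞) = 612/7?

8

Factoring s^2 from the denominator leaves a polynomial with constant term 306, so the system is type 2.
K_a = lim_{s→0} s^2·G(s) = K·7 / 306 = (7/306)·K.
e_ss = 16/K_a = 612/7 ⇒ K_a = 28/153 ⇒ K = (28/153)/(7/306) = 8.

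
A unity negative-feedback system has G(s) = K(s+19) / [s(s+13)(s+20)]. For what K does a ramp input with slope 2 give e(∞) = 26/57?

One free integrator in G(s): this is a type 1 system.
K_v = lim_{s→0} s·G(s) = K·19 / (13·20) = (19/260)·K.
e_ss = 2/K_v = 26/57 ⇒ K_v = 57/13 ⇒ K = (57/13)/(19/260) = 60.

60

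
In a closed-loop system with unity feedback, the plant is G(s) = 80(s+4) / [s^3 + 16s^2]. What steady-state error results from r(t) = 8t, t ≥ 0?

Factoring s^2 from the denominator leaves a polynomial with constant term 16, so the system is type 2.
A type-2 system has K_v = ∞, so it tracks a ramp input with zero steady-state error.

0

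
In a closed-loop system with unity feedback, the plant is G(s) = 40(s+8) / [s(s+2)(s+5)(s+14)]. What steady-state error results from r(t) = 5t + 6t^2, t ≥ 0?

infinity

G(s) has one factor of s in the denominator, so the system is type 1. Taking each input component in turn:
  • 5t: e_ss = 5/K_v with K_v=16/7 → 2.1875.
  • 6t^2: a type-1 system cannot track it, e_ss → ∞.
The unbounded component dominates.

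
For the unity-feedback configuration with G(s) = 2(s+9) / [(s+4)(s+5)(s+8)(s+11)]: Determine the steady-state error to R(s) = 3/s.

The open loop has no poles at the origin → type 0 system.
K_p = lim_{s→0} G(s) = 2·9 / (4·5·8·11) = 9/880.
e_ss = 3/(1 + K_p) = 3/(889/880) = 2640/889.

2640/889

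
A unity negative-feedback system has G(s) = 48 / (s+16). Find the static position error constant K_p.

No free integrators in G(s): this is a type 0 system.
K_p = lim_{s→0} G(s) = 48 / (16) = 3.

3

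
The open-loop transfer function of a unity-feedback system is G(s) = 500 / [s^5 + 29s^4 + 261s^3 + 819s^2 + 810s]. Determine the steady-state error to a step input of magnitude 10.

0

The denominator has no term below 810s — 1 pole at s=0, type 1.
A type-1 system has K_p = ∞, so it tracks a step input with zero steady-state error.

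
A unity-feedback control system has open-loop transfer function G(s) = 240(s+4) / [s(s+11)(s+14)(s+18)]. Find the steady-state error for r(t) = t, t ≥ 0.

2.8875

System type = 1 (one pole at s=0).
K_v = lim_{s→0} s·G(s) = 240·4 / (11·14·18) = 80/231.
e_ss = 1/K_v = 1/(80/231) = 2.8875.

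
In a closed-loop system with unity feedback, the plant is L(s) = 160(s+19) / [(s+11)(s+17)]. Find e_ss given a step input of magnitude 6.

L(s) has no factors of s in the denominator, so the system is type 0.
K_p = lim_{s→0} L(s) = 160·19 / (11·17) = 3040/187.
e_ss = 6/(1 + K_p) = 6/(3227/187) = 1122/3227.

1122/3227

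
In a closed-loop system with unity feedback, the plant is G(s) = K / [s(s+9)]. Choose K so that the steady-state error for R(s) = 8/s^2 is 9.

8

One free integrator in G(s): this is a type 1 system.
K_v = lim_{s→0} s·G(s) = K / (9) = (1/9)·K.
e_ss = 8/K_v = 9 ⇒ K_v = 8/9 ⇒ K = (8/9)/(1/9) = 8.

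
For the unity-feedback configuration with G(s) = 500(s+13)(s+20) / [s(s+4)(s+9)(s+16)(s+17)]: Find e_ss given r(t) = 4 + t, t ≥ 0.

System type = 1 (one pole at s=0). By superposition:
  • 4: tracked with zero error.
  • t: e_ss = 1/K_v with K_v=8125/612 → 612/8125.
Total e_ss = 612/8125.

612/8125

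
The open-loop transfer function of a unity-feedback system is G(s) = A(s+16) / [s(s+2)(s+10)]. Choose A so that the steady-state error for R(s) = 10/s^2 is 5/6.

The open loop has one pole at the origin → type 1 system.
K_v = lim_{s→0} s·G(s) = A·16 / (2·10) = 0.8·A.
e_ss = 10/K_v = 5/6 ⇒ K_v = 12 ⇒ A = 12/0.8 = 15.

15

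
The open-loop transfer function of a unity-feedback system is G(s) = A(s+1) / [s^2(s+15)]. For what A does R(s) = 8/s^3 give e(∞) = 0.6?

Two free integrators in G(s): this is a type 2 system.
K_a = lim_{s→0} s^2·G(s) = A·1 / (15) = (1/15)·A.
e_ss = 8/K_a = 0.6 ⇒ K_a = 40/3 ⇒ A = (40/3)/(1/15) = 200.

200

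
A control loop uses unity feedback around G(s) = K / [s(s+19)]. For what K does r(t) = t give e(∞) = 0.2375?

The open loop has one pole at the origin → type 1 system.
K_v = lim_{s→0} s·G(s) = K / (19) = (1/19)·K.
e_ss = 1/K_v = 0.2375 ⇒ K_v = 80/19 ⇒ K = (80/19)/(1/19) = 80.

80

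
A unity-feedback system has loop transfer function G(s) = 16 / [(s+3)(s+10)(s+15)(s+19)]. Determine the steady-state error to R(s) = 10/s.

G(s) has no factors of s in the denominator, so the system is type 0.
K_p = lim_{s→0} G(s) = 16 / (3·10·15·19) = 8/4275.
e_ss = 10/(1 + K_p) = 10/(4283/4275) = 42750/4283.

42750/4283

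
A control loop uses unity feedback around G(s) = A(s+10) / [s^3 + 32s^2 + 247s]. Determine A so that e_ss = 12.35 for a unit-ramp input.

2

The denominator has no term below 247s — 1 pole at s=0, type 1.
K_v = lim_{s→0} s·G(s) = A·10 / 247 = (10/247)·A.
e_ss = 1/K_v = 12.35 ⇒ K_v = 20/247 ⇒ A = (20/247)/(10/247) = 2.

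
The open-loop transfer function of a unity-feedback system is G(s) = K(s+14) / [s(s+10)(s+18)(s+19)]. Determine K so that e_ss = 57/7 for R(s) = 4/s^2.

120

System type = 1 (one pole at s=0).
K_v = lim_{s→0} s·G(s) = K·14 / (10·18·19) = (7/1710)·K.
e_ss = 4/K_v = 57/7 ⇒ K_v = 28/57 ⇒ K = (28/57)/(7/1710) = 120.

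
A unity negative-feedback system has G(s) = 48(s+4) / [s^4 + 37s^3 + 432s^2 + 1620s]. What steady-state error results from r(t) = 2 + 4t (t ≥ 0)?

33.75

Factoring s from the denominator leaves a polynomial with constant term 1620, so the system is type 1. Taking each input component in turn:
  • 2: tracked with zero error.
  • 4t: e_ss = 4/K_v with K_v=16/135 → 33.75.
Total e_ss = 33.75.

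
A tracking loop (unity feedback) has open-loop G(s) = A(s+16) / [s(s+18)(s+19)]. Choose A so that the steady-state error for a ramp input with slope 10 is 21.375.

10

One free integrator in G(s): this is a type 1 system.
K_v = lim_{s→0} s·G(s) = A·16 / (18·19) = (8/171)·A.
e_ss = 10/K_v = 21.375 ⇒ K_v = 80/171 ⇒ A = (80/171)/(8/171) = 10.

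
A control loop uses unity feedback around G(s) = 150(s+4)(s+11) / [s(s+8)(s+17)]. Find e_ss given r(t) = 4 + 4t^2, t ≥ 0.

System type = 1 (one pole at s=0). Taking each input component in turn:
  • 4: tracked with zero error.
  • 4t^2: a type-1 system cannot track it, e_ss → ∞.
The unbounded component dominates.

infinity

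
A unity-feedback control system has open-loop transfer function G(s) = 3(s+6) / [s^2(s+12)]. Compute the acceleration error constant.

1.5

Two free integrators in G(s): this is a type 2 system.
K_a = lim_{s→0} s^2·G(s) = 3·6 / (12) = 1.5.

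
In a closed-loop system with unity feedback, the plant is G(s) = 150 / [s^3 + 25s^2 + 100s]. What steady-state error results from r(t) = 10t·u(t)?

Factoring s from the denominator leaves a polynomial with constant term 100, so the system is type 1.
K_v = lim_{s→0} s·G(s) = 150 / 100 = 1.5.
e_ss = 10/K_v = 10/1.5 = 20/3.

20/3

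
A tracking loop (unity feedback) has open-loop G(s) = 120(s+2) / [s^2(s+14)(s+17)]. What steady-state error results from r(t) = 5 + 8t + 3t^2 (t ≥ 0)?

5.95

The open loop has two poles at the origin → type 2 system. Taking each input component in turn:
  • 5: tracked with zero error.
  • 8t: tracked with zero error.
  • 3t^2: e_ss = 6/K_a with K_a=120/119 → 5.95.
Total e_ss = 5.95.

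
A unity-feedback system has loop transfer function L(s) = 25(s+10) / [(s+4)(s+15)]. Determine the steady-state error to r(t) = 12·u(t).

No free integrators in L(s): this is a type 0 system.
K_p = lim_{s→0} L(s) = 25·10 / (4·15) = 25/6.
e_ss = 12/(1 + K_p) = 12/(31/6) = 72/31.

72/31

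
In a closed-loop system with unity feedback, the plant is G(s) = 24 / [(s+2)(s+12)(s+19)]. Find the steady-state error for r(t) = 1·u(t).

0.95

The open loop has no poles at the origin → type 0 system.
K_p = lim_{s→0} G(s) = 24 / (2·12·19) = 1/19.
e_ss = 1/(1 + K_p) = 1/(20/19) = 0.95.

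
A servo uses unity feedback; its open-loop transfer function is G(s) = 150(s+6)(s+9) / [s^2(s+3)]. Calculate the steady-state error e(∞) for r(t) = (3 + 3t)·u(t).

0

System type = 2 (two poles at s=0). Taking each input component in turn:
  • 3: tracked with zero error.
  • 3t: tracked with zero error.
Total e_ss = 0.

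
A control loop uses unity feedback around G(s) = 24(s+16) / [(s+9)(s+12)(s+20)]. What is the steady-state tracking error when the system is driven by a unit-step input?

45/53

G(s) has no factors of s in the denominator, so the system is type 0.
K_p = lim_{s→0} G(s) = 24·16 / (9·12·20) = 8/45.
e_ss = 1/(1 + K_p) = 1/(53/45) = 45/53.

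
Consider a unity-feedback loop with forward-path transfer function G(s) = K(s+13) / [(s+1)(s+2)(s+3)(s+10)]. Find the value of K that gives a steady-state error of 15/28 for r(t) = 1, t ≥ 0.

The open loop has no poles at the origin → type 0 system.
K_p = lim_{s→0} G(s) = K·13 / (1·2·3·10) = (13/60)·K.
e_ss = 1/(1 + K_p) = 15/28 ⇒ 1 + (13/60)·K = 28/15 ⇒ K = 4.

4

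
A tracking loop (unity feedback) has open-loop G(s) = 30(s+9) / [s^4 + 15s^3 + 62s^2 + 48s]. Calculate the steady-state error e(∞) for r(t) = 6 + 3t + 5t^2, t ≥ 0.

Factoring s from the denominator leaves a polynomial with constant term 48, so the system is type 1. Treating each term separately:
  • 6: tracked with zero error.
  • 3t: e_ss = 3/K_v with K_v=5.625 → 8/15.
  • 5t^2: a type-1 system cannot track it, e_ss → ∞.
The unbounded component dominates.

infinity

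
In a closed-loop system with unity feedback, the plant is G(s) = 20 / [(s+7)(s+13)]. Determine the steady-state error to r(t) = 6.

G(s) has no factors of s in the denominator, so the system is type 0.
K_p = lim_{s→0} G(s) = 20 / (7·13) = 20/91.
e_ss = 6/(1 + K_p) = 6/(111/91) = 182/37.

182/37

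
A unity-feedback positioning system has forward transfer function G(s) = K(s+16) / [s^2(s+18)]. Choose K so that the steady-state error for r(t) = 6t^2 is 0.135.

100

G(s) has two factors of s in the denominator, so the system is type 2.
K_a = lim_{s→0} s^2·G(s) = K·16 / (18) = (8/9)·K.
e_ss = 12/K_a = 0.135 ⇒ K_a = 800/9 ⇒ K = (800/9)/(8/9) = 100.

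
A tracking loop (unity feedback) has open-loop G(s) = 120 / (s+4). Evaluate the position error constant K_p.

30

The open loop has no poles at the origin → type 0 system.
K_p = lim_{s→0} G(s) = 120 / (4) = 30.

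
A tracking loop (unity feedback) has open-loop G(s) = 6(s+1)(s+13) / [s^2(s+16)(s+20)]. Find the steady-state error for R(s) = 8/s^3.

System type = 2 (two poles at s=0).
K_a = lim_{s→0} s^2·G(s) = 6·1·13 / (16·20) = 39/160.
r(t) = 4t^2 gives R(s) = 8/s^3.
e_ss = 8/K_a = 8/(39/160) = 1280/39.

1280/39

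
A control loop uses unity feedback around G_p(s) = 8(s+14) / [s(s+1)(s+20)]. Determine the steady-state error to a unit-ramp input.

System type = 1 (one pole at s=0).
K_v = lim_{s→0} s·G_p(s) = 8·14 / (1·20) = 5.6.
e_ss = 1/K_v = 1/5.6 = 5/28.

5/28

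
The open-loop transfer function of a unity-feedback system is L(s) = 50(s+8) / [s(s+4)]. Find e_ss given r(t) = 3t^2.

infinity

System type = 1 (one pole at s=0).
For a type-1 system K_a = 0, so e_ss to a parabolic input is unbounded.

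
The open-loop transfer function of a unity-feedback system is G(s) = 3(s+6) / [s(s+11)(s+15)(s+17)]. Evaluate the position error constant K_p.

infinity

K_p = lim_{s→0} G(s); with 1 pole at the origin the limit diverges, so K_p = ∞.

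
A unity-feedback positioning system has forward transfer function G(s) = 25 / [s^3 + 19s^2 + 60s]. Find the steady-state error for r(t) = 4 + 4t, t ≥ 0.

9.6

The denominator has no term below 60s — 1 pole at s=0, type 1. Treating each term separately:
  • 4: tracked with zero error.
  • 4t: e_ss = 4/K_v with K_v=5/12 → 9.6.
Total e_ss = 9.6.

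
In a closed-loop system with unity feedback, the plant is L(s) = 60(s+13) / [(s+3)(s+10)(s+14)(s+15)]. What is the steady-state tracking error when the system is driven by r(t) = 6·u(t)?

System type = 0 (no poles at s=0).
K_p = lim_{s→0} L(s) = 60·13 / (3·10·14·15) = 13/105.
e_ss = 6/(1 + K_p) = 6/(118/105) = 315/59.

315/59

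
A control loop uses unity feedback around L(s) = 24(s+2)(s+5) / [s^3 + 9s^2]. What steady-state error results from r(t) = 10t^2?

The denominator has no term below 9s^2 — 2 poles at s=0, type 2.
K_a = lim_{s→0} s^2·L(s) = 24·2·5 / 9 = 80/3.
r(t) = 10t^2 gives R(s) = 20/s^3.
e_ss = 20/K_a = 20/(80/3) = 0.75.

0.75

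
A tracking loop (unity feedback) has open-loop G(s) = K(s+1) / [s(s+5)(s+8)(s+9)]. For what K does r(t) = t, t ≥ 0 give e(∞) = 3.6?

G(s) has one factor of s in the denominator, so the system is type 1.
K_v = lim_{s→0} s·G(s) = K·1 / (5·8·9) = (1/360)·K.
e_ss = 1/K_v = 3.6 ⇒ K_v = 5/18 ⇒ K = (5/18)/(1/360) = 100.

100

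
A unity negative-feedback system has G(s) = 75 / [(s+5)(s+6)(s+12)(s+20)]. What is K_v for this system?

0

No free integrators in G(s): this is a type 0 system.
K_v = lim_{s→0} s·G(s) = 0 (the extra factor of s kills the finite limit).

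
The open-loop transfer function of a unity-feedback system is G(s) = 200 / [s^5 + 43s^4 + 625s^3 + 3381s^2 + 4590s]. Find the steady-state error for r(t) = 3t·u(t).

Factoring s from the denominator leaves a polynomial with constant term 4590, so the system is type 1.
K_v = lim_{s→0} s·G(s) = 200 / 4590 = 20/459.
e_ss = 3/K_v = 3/(20/459) = 68.85.

68.85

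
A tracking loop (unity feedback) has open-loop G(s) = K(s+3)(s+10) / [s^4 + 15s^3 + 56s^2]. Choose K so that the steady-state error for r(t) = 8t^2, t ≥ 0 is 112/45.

12

Lowest-order denominator term is 56s^2, so the open loop has 2 poles at the origin → type 2 system.
K_a = lim_{s→0} s^2·G(s) = K·3·10 / 56 = (15/28)·K.
e_ss = 16/K_a = 112/45 ⇒ K_a = 45/7 ⇒ K = (45/7)/(15/28) = 12.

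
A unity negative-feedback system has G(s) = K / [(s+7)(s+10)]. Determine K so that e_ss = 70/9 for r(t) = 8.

No free integrators in G(s): this is a type 0 system.
K_p = lim_{s→0} G(s) = K / (7·10) = (1/70)·K.
e_ss = 8/(1 + K_p) = 70/9 ⇒ 1 + (1/70)·K = 36/35 ⇒ K = 2.

2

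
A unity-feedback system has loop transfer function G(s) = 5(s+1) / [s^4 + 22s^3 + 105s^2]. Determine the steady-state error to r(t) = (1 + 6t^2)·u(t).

252

Factoring s^2 from the denominator leaves a polynomial with constant term 105, so the system is type 2. Taking each input component in turn:
  • 1: tracked with zero error.
  • 6t^2: e_ss = 12/K_a with K_a=1/21 → 252.
Total e_ss = 252.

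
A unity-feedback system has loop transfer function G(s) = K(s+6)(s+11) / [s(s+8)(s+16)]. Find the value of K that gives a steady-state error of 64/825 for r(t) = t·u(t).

G(s) has one factor of s in the denominator, so the system is type 1.
K_v = lim_{s→0} s·G(s) = K·6·11 / (8·16) = (33/64)·K.
e_ss = 1/K_v = 64/825 ⇒ K_v = 825/64 ⇒ K = (825/64)/(33/64) = 25.

25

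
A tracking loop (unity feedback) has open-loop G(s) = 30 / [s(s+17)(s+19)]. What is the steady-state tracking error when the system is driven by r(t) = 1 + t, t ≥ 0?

G(s) has one factor of s in the denominator, so the system is type 1. Treating each term separately:
  • 1: tracked with zero error.
  • t: e_ss = 1/K_v with K_v=30/323 → 323/30.
Total e_ss = 323/30.

323/30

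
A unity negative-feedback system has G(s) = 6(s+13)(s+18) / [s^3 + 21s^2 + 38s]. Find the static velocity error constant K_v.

Factoring s from the denominator leaves a polynomial with constant term 38, so the system is type 1.
K_v = lim_{s→0} s·G(s) = 6·13·18 / 38 = 702/19.

702/19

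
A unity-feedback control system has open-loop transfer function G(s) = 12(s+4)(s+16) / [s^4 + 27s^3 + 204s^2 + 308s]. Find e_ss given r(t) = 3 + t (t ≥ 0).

Factoring s from the denominator leaves a polynomial with constant term 308, so the system is type 1. Taking each input component in turn:
  • 3: tracked with zero error.
  • t: e_ss = 1/K_v with K_v=192/77 → 77/192.
Total e_ss = 77/192.

77/192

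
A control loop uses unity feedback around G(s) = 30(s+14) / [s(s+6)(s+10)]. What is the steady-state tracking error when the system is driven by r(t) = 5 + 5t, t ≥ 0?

G(s) has one factor of s in the denominator, so the system is type 1. Treating each term separately:
  • 5: tracked with zero error.
  • 5t: e_ss = 5/K_v with K_v=7 → 5/7.
Total e_ss = 5/7.

5/7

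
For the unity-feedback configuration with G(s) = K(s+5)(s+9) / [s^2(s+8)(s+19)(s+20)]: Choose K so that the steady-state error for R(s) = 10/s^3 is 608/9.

Two free integrators in G(s): this is a type 2 system.
K_a = lim_{s→0} s^2·G(s) = K·5·9 / (8·19·20) = (9/608)·K.
e_ss = 10/K_a = 608/9 ⇒ K_a = 45/304 ⇒ K = (45/304)/(9/608) = 10.

10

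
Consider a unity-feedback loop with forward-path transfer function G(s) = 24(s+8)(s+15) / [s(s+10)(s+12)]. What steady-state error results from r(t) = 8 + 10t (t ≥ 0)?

The open loop has one pole at the origin → type 1 system. Taking each input component in turn:
  • 8: tracked with zero error.
  • 10t: e_ss = 10/K_v with K_v=24 → 5/12.
Total e_ss = 5/12.

5/12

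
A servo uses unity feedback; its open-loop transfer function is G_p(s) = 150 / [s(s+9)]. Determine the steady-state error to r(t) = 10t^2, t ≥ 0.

System type = 1 (one pole at s=0).
For a type-1 system K_a = 0, so e_ss to a parabolic input is unbounded.

infinity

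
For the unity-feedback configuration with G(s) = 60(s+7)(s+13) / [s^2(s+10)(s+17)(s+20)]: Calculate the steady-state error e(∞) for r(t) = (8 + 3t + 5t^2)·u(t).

1700/273

System type = 2 (two poles at s=0). Treating each term separately:
  • 8: tracked with zero error.
  • 3t: tracked with zero error.
  • 5t^2: e_ss = 10/K_a with K_a=273/170 → 1700/273.
Total e_ss = 1700/273.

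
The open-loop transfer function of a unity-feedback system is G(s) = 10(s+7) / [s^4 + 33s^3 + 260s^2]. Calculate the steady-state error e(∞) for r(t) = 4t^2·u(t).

208/7

The denominator has no term below 260s^2 — 2 poles at s=0, type 2.
K_a = lim_{s→0} s^2·G(s) = 10·7 / 260 = 7/26.
r(t) = 4t^2 gives R(s) = 8/s^3.
e_ss = 8/K_a = 8/(7/26) = 208/7.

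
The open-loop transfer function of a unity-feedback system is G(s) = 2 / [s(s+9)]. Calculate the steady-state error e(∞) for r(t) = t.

One free integrator in G(s): this is a type 1 system.
K_v = lim_{s→0} s·G(s) = 2 / (9) = 2/9.
e_ss = 1/K_v = 1/(2/9) = 4.5.

4.5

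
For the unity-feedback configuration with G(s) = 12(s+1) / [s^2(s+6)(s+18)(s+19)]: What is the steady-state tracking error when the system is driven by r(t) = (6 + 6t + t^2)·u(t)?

Two free integrators in G(s): this is a type 2 system. Taking each input component in turn:
  • 6: tracked with zero error.
  • 6t: tracked with zero error.
  • t^2: e_ss = 2/K_a with K_a=1/171 → 342.
Total e_ss = 342.

342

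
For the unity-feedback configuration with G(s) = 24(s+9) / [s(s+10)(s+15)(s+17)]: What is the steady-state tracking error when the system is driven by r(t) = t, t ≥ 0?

The open loop has one pole at the origin → type 1 system.
K_v = lim_{s→0} s·G(s) = 24·9 / (10·15·17) = 36/425.
e_ss = 1/K_v = 1/(36/425) = 425/36.

425/36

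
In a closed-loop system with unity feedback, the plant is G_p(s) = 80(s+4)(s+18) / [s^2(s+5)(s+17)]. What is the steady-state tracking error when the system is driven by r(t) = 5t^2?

85/576

System type = 2 (two poles at s=0).
K_a = lim_{s→0} s^2·G_p(s) = 80·4·18 / (5·17) = 1152/17.
r(t) = 5t^2 gives R(s) = 10/s^3.
e_ss = 10/K_a = 10/(1152/17) = 85/576.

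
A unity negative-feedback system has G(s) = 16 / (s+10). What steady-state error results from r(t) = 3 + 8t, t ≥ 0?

infinity

The open loop has no poles at the origin → type 0 system. By superposition:
  • 3: e_ss = 3/(1+K_p) with K_p=1.6 → 15/13.
  • 8t: a type-0 system cannot track it, e_ss → ∞.
The unbounded component dominates.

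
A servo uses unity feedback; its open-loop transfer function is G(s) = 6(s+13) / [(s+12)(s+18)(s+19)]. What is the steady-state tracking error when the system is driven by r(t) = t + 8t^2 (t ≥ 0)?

No free integrators in G(s): this is a type 0 system. Treating each term separately:
  • t: a type-0 system cannot track it, e_ss → ∞.
  • 8t^2: a type-0 system cannot track it, e_ss → ∞.
The unbounded component dominates.

infinity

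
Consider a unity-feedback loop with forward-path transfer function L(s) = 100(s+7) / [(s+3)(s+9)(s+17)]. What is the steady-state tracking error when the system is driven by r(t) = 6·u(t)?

The open loop has no poles at the origin → type 0 system.
K_p = lim_{s→0} L(s) = 100·7 / (3·9·17) = 700/459.
e_ss = 6/(1 + K_p) = 6/(1159/459) = 2754/1159.

2754/1159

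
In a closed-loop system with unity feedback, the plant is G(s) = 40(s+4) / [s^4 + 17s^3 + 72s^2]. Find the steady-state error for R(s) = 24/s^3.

Factoring s^2 from the denominator leaves a polynomial with constant term 72, so the system is type 2.
K_a = lim_{s→0} s^2·G(s) = 40·4 / 72 = 20/9.
r(t) = 12t^2 gives R(s) = 24/s^3.
e_ss = 24/K_a = 24/(20/9) = 10.8.

10.8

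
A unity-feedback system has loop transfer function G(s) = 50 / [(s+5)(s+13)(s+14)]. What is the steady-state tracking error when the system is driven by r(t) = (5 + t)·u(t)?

System type = 0 (no poles at s=0). Treating each term separately:
  • 5: e_ss = 5/(1+K_p) with K_p=5/91 → 455/96.
  • t: a type-0 system cannot track it, e_ss → ∞.
The unbounded component dominates.

infinity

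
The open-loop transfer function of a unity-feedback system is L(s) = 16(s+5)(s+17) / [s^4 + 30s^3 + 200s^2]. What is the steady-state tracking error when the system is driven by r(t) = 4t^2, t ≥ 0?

Factoring s^2 from the denominator leaves a polynomial with constant term 200, so the system is type 2.
K_a = lim_{s→0} s^2·L(s) = 16·5·17 / 200 = 6.8.
r(t) = 4t^2 gives R(s) = 8/s^3.
e_ss = 8/K_a = 8/6.8 = 20/17.

20/17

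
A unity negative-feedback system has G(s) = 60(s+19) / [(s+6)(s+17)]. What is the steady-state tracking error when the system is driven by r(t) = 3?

System type = 0 (no poles at s=0).
K_p = lim_{s→0} G(s) = 60·19 / (6·17) = 190/17.
e_ss = 3/(1 + K_p) = 3/(207/17) = 17/69.

17/69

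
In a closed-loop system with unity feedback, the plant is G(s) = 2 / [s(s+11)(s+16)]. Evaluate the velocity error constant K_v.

The open loop has one pole at the origin → type 1 system.
K_v = lim_{s→0} s·G(s) = 2 / (11·16) = 1/88.

1/88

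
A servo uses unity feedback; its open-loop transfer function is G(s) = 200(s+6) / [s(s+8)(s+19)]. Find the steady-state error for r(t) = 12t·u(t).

1.52

One free integrator in G(s): this is a type 1 system.
K_v = lim_{s→0} s·G(s) = 200·6 / (8·19) = 150/19.
e_ss = 12/K_v = 12/(150/19) = 1.52.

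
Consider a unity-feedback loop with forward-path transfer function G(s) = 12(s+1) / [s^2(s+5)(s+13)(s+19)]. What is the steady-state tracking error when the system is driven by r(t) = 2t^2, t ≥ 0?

The open loop has two poles at the origin → type 2 system.
K_a = lim_{s→0} s^2·G(s) = 12·1 / (5·13·19) = 12/1235.
r(t) = 2t^2 gives R(s) = 4/s^3.
e_ss = 4/K_a = 4/(12/1235) = 1235/3.

1235/3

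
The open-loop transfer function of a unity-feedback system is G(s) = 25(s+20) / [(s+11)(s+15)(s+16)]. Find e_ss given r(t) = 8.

1056/157

System type = 0 (no poles at s=0).
K_p = lim_{s→0} G(s) = 25·20 / (11·15·16) = 25/132.
e_ss = 8/(1 + K_p) = 8/(157/132) = 1056/157.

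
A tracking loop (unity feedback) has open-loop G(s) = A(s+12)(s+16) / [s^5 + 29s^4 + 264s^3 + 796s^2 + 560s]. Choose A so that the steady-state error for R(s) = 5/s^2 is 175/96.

Lowest-order denominator term is 560s, so the open loop has 1 pole at the origin → type 1 system.
K_v = lim_{s→0} s·G(s) = A·12·16 / 560 = (12/35)·A.
e_ss = 5/K_v = 175/96 ⇒ K_v = 96/35 ⇒ A = (96/35)/(12/35) = 8.

8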